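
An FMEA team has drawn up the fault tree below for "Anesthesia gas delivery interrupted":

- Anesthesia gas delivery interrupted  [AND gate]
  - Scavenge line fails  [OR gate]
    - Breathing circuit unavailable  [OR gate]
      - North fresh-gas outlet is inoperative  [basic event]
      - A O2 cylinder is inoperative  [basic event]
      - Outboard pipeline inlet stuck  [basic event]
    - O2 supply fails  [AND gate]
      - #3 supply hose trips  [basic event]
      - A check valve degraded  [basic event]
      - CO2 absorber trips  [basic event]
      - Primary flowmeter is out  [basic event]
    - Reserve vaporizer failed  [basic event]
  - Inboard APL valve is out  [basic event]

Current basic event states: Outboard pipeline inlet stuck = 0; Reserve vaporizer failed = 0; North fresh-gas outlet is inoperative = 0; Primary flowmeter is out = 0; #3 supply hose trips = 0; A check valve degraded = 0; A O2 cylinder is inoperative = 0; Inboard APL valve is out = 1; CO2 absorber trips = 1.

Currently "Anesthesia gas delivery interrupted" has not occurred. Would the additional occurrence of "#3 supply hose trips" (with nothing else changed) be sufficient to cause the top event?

No

Counterfactual: set "#3 supply hose trips" to occurred.
Breathing circuit unavailable [OR]: North fresh-gas outlet is inoperative=not, A O2 cylinder is inoperative=not, Outboard pipeline inlet stuck=not → no input occurs → does not occur.
O2 supply fails [AND]: #3 supply hose trips=occurs, A check valve degraded=not, CO2 absorber trips=occurs, Primary flowmeter is out=not → not all inputs occur → does not occur.
Scavenge line fails [OR]: Breathing circuit unavailable=not, O2 supply fails=not, Reserve vaporizer failed=not → no input occurs → does not occur.
Anesthesia gas delivery interrupted [AND]: Scavenge line fails=not, Inboard APL valve is out=occurs → not all inputs occur → does not occur.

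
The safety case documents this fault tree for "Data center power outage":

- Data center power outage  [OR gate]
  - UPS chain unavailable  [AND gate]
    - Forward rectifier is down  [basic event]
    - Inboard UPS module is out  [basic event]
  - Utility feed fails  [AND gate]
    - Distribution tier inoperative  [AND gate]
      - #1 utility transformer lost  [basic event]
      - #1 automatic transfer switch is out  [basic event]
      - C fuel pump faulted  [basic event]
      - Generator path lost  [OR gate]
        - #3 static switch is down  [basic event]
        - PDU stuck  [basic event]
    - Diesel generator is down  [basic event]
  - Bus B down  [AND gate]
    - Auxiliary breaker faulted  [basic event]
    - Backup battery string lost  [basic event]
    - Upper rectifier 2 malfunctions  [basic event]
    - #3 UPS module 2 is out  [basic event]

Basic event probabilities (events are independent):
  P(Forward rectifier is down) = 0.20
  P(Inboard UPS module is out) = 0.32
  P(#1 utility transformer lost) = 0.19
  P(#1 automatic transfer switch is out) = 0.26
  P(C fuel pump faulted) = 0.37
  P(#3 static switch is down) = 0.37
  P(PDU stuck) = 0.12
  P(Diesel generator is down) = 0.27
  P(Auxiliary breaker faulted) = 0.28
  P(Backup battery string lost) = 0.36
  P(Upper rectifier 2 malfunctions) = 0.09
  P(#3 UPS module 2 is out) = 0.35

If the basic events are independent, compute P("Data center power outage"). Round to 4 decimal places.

0.0690

P(UPS chain unavailable) [AND] = 0.20 × 0.32 = 0.064000
P(Generator path lost) [OR] = 1 − (1−0.37) × (1−0.12) = 0.445600
P(Distribution tier inoperative) [AND] = 0.19 × 0.26 × 0.37 × 0.445600 = 0.008145
P(Utility feed fails) [AND] = 0.008145 × 0.27 = 0.002199
P(Bus B down) [AND] = 0.28 × 0.36 × 0.09 × 0.35 = 0.003175
P(Data center power outage) [OR] = 1 − (1−0.064000) × (1−0.002199) × (1−0.003175) = 0.069024
Rounded to 4 decimal places: P(Data center power outage) ≈ 0.0690.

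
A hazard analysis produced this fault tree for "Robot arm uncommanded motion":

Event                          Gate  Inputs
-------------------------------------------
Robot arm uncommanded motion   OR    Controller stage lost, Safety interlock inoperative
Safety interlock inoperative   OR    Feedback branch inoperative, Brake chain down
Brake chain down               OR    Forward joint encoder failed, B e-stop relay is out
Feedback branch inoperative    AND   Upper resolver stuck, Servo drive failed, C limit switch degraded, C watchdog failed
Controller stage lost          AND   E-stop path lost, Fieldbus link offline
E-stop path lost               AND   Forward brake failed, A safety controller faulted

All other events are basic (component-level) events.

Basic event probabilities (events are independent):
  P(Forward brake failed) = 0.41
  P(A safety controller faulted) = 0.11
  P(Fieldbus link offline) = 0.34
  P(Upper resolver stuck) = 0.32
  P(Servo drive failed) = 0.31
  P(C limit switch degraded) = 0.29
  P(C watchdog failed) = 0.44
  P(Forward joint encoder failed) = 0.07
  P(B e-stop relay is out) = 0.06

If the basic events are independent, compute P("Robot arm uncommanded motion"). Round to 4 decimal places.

P(E-stop path lost) [AND] = 0.41 × 0.11 = 0.045100
P(Controller stage lost) [AND] = 0.045100 × 0.34 = 0.015334
P(Feedback branch inoperative) [AND] = 0.32 × 0.31 × 0.29 × 0.44 = 0.012658
P(Brake chain down) [OR] = 1 − (1−0.07) × (1−0.06) = 0.125800
P(Safety interlock inoperative) [OR] = 1 − (1−0.012658) × (1−0.125800) = 0.136866
P(Robot arm uncommanded motion) [OR] = 1 − (1−0.015334) × (1−0.136866) = 0.150101
Rounded to 4 decimal places: P(Robot arm uncommanded motion) ≈ 0.1501.

0.1501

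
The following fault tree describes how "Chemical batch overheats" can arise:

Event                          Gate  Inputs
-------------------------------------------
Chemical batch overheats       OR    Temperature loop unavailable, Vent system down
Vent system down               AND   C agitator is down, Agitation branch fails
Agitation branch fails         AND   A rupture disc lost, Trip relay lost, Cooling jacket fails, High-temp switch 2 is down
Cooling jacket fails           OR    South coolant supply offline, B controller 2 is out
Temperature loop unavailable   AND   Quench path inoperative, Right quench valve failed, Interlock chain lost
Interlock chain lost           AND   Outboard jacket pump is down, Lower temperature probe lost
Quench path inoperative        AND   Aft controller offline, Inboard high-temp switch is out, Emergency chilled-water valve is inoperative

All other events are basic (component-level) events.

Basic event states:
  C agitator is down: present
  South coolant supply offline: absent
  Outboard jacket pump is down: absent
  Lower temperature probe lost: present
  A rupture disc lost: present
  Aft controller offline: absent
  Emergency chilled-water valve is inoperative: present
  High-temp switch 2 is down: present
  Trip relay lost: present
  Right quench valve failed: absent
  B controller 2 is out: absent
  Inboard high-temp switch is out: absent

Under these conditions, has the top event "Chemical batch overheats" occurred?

Quench path inoperative [AND]: Aft controller offline=not, Inboard high-temp switch is out=not, Emergency chilled-water valve is inoperative=occurs → not all inputs occur → does not occur.
Interlock chain lost [AND]: Outboard jacket pump is down=not, Lower temperature probe lost=occurs → not all inputs occur → does not occur.
Temperature loop unavailable [AND]: Quench path inoperative=not, Right quench valve failed=not, Interlock chain lost=not → not all inputs occur → does not occur.
Cooling jacket fails [OR]: South coolant supply offline=not, B controller 2 is out=not → no input occurs → does not occur.
Agitation branch fails [AND]: A rupture disc lost=occurs, Trip relay lost=occurs, Cooling jacket fails=not, High-temp switch 2 is down=occurs → not all inputs occur → does not occur.
Vent system down [AND]: C agitator is down=occurs, Agitation branch fails=not → not all inputs occur → does not occur.
Chemical batch overheats [OR]: Temperature loop unavailable=not, Vent system down=not → no input occurs → does not occur.

No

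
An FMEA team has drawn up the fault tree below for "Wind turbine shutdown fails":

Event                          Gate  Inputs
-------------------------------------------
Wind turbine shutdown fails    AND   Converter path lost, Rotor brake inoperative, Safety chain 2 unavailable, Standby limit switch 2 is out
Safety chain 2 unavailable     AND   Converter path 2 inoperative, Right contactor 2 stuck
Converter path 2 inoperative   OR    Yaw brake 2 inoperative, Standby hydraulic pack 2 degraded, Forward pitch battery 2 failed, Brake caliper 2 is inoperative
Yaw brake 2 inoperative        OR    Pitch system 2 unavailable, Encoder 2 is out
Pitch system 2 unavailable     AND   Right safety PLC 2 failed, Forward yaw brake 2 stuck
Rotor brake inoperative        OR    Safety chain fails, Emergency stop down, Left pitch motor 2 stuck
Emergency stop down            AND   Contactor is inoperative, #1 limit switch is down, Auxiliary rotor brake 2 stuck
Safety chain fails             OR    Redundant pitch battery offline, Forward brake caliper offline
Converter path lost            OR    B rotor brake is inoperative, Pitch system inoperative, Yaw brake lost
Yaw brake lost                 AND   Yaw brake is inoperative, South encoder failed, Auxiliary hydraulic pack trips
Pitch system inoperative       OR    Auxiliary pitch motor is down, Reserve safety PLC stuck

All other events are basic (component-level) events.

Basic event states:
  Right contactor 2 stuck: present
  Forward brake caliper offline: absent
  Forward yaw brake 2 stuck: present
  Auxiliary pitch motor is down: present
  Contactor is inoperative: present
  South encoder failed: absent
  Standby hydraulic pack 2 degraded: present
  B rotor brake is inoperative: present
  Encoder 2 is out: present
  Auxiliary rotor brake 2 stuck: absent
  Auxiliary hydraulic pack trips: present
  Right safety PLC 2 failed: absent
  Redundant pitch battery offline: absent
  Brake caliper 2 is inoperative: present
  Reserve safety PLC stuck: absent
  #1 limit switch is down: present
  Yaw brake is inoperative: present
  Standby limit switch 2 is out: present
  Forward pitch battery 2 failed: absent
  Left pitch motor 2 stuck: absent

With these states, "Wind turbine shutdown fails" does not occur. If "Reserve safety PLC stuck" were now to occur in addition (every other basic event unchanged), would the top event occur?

Counterfactual: set "Reserve safety PLC stuck" to occurred.
Pitch system inoperative [OR]: Auxiliary pitch motor is down=occurs, Reserve safety PLC stuck=occurs → at least one input occurs → occurs.
Yaw brake lost [AND]: Yaw brake is inoperative=occurs, South encoder failed=not, Auxiliary hydraulic pack trips=occurs → not all inputs occur → does not occur.
Converter path lost [OR]: B rotor brake is inoperative=occurs, Pitch system inoperative=occurs, Yaw brake lost=not → at least one input occurs → occurs.
Safety chain fails [OR]: Redundant pitch battery offline=not, Forward brake caliper offline=not → no input occurs → does not occur.
Emergency stop down [AND]: Contactor is inoperative=occurs, #1 limit switch is down=occurs, Auxiliary rotor brake 2 stuck=not → not all inputs occur → does not occur.
Rotor brake inoperative [OR]: Safety chain fails=not, Emergency stop down=not, Left pitch motor 2 stuck=not → no input occurs → does not occur.
Pitch system 2 unavailable [AND]: Right safety PLC 2 failed=not, Forward yaw brake 2 stuck=occurs → not all inputs occur → does not occur.
Yaw brake 2 inoperative [OR]: Pitch system 2 unavailable=not, Encoder 2 is out=occurs → at least one input occurs → occurs.
Converter path 2 inoperative [OR]: Yaw brake 2 inoperative=occurs, Standby hydraulic pack 2 degraded=occurs, Forward pitch battery 2 failed=not, Brake caliper 2 is inoperative=occurs → at least one input occurs → occurs.
Safety chain 2 unavailable [AND]: Converter path 2 inoperative=occurs, Right contactor 2 stuck=occurs → all inputs occur → occurs.
Wind turbine shutdown fails [AND]: Converter path lost=occurs, Rotor brake inoperative=not, Safety chain 2 unavailable=occurs, Standby limit switch 2 is out=occurs → not all inputs occur → does not occur.

No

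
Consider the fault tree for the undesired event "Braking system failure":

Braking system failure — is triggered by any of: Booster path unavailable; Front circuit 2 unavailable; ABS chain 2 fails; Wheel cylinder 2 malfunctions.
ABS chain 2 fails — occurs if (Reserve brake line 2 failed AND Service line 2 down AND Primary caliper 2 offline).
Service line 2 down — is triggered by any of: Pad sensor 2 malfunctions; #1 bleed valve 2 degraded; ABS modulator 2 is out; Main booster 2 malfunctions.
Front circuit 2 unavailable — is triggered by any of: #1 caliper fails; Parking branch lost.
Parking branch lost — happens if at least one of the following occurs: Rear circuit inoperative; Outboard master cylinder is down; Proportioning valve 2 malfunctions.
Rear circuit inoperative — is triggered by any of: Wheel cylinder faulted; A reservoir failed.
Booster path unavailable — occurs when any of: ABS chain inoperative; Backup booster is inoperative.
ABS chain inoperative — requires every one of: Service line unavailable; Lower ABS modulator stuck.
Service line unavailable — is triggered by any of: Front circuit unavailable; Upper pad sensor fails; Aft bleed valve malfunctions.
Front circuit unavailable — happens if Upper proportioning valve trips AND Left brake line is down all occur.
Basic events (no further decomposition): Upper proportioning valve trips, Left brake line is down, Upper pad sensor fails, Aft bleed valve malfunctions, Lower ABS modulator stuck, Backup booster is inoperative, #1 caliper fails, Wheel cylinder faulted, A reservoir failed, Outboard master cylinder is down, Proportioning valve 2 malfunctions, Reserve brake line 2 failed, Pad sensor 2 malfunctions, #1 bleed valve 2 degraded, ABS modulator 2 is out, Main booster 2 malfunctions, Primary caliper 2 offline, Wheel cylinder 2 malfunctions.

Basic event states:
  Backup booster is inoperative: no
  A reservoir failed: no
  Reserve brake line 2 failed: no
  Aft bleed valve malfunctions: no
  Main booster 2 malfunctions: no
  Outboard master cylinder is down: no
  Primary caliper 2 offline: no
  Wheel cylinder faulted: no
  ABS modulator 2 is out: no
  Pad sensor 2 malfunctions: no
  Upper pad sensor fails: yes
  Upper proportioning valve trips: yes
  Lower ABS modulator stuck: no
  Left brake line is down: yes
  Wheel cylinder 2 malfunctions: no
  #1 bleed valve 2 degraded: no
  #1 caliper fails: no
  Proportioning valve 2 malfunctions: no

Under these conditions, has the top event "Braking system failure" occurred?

Front circuit unavailable [AND]: Upper proportioning valve trips=occurs, Left brake line is down=occurs → all inputs occur → occurs.
Service line unavailable [OR]: Front circuit unavailable=occurs, Upper pad sensor fails=occurs, Aft bleed valve malfunctions=not → at least one input occurs → occurs.
ABS chain inoperative [AND]: Service line unavailable=occurs, Lower ABS modulator stuck=not → not all inputs occur → does not occur.
Booster path unavailable [OR]: ABS chain inoperative=not, Backup booster is inoperative=not → no input occurs → does not occur.
Rear circuit inoperative [OR]: Wheel cylinder faulted=not, A reservoir failed=not → no input occurs → does not occur.
Parking branch lost [OR]: Rear circuit inoperative=not, Outboard master cylinder is down=not, Proportioning valve 2 malfunctions=not → no input occurs → does not occur.
Front circuit 2 unavailable [OR]: #1 caliper fails=not, Parking branch lost=not → no input occurs → does not occur.
Service line 2 down [OR]: Pad sensor 2 malfunctions=not, #1 bleed valve 2 degraded=not, ABS modulator 2 is out=not, Main booster 2 malfunctions=not → no input occurs → does not occur.
ABS chain 2 fails [AND]: Reserve brake line 2 failed=not, Service line 2 down=not, Primary caliper 2 offline=not → not all inputs occur → does not occur.
Braking system failure [OR]: Booster path unavailable=not, Front circuit 2 unavailable=not, ABS chain 2 fails=not, Wheel cylinder 2 malfunctions=not → no input occurs → does not occur.

No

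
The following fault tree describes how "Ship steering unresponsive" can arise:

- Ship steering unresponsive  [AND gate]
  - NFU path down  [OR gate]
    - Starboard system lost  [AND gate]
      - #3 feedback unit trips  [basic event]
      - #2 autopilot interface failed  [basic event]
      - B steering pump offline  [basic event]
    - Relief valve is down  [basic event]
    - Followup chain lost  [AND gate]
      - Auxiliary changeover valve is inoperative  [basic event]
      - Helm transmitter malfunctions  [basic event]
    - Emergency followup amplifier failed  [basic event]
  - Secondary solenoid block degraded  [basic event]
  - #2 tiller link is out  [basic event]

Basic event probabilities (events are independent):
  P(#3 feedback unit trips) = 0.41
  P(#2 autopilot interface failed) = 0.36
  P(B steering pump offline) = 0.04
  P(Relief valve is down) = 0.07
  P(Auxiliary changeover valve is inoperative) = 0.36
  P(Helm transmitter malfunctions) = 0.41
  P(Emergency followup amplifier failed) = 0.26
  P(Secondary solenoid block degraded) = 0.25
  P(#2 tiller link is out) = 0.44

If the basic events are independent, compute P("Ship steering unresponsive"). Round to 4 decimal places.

0.0459

P(Starboard system lost) [AND] = 0.41 × 0.36 × 0.04 = 0.005904
P(Followup chain lost) [AND] = 0.36 × 0.41 = 0.147600
P(NFU path down) [OR] = 1 − (1−0.005904) × (1−0.07) × (1−0.147600) × (1−0.26) = 0.416842
P(Ship steering unresponsive) [AND] = 0.416842 × 0.25 × 0.44 = 0.045853
Rounded to 4 decimal places: P(Ship steering unresponsive) ≈ 0.0459.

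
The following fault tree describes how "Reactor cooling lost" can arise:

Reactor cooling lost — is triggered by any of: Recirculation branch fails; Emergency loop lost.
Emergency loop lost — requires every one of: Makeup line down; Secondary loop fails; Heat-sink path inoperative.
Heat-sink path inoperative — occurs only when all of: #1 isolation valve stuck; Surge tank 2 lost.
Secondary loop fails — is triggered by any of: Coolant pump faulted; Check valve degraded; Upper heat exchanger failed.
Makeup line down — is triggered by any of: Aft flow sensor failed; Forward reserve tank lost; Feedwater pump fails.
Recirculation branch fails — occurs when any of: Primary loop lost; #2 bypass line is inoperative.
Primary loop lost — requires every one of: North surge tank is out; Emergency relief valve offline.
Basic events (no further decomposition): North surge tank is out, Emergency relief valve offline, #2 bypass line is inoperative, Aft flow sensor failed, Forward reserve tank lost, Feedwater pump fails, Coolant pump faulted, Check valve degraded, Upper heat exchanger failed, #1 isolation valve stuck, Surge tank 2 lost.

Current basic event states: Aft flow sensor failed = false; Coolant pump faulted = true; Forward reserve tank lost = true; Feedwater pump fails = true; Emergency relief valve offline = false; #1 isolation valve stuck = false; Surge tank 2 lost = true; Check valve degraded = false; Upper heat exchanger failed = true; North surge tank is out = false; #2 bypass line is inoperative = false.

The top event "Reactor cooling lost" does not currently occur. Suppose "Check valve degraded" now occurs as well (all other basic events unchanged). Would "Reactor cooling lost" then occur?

Counterfactual: set "Check valve degraded" to occurred.
Primary loop lost [AND]: North surge tank is out=not, Emergency relief valve offline=not → not all inputs occur → does not occur.
Recirculation branch fails [OR]: Primary loop lost=not, #2 bypass line is inoperative=not → no input occurs → does not occur.
Makeup line down [OR]: Aft flow sensor failed=not, Forward reserve tank lost=occurs, Feedwater pump fails=occurs → at least one input occurs → occurs.
Secondary loop fails [OR]: Coolant pump faulted=occurs, Check valve degraded=occurs, Upper heat exchanger failed=occurs → at least one input occurs → occurs.
Heat-sink path inoperative [AND]: #1 isolation valve stuck=not, Surge tank 2 lost=occurs → not all inputs occur → does not occur.
Emergency loop lost [AND]: Makeup line down=occurs, Secondary loop fails=occurs, Heat-sink path inoperative=not → not all inputs occur → does not occur.
Reactor cooling lost [OR]: Recirculation branch fails=not, Emergency loop lost=not → no input occurs → does not occur.

No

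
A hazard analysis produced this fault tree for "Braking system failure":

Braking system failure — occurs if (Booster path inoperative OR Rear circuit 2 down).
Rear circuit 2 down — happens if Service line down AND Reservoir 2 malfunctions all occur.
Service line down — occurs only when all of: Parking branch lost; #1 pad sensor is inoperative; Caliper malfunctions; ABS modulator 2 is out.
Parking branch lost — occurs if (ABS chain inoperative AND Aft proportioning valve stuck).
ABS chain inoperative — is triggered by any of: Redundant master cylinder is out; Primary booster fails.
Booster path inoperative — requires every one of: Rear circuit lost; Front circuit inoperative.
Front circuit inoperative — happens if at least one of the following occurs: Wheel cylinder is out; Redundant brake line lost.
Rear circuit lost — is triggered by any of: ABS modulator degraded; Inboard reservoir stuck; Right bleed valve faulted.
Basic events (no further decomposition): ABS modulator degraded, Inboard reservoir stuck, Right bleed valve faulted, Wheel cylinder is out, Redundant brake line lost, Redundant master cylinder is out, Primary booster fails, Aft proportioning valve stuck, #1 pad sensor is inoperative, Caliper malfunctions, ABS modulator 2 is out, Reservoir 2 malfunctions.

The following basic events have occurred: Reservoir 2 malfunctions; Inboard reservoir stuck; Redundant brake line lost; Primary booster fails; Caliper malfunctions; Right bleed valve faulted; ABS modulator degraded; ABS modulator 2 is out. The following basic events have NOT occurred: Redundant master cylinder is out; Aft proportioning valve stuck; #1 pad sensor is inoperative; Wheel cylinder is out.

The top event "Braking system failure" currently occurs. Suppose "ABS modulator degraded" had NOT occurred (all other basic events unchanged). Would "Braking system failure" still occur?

Counterfactual: set "ABS modulator degraded" to not occurred.
Rear circuit lost [OR]: ABS modulator degraded=not, Inboard reservoir stuck=occurs, Right bleed valve faulted=occurs → at least one input occurs → occurs.
Front circuit inoperative [OR]: Wheel cylinder is out=not, Redundant brake line lost=occurs → at least one input occurs → occurs.
Booster path inoperative [AND]: Rear circuit lost=occurs, Front circuit inoperative=occurs → all inputs occur → occurs.
ABS chain inoperative [OR]: Redundant master cylinder is out=not, Primary booster fails=occurs → at least one input occurs → occurs.
Parking branch lost [AND]: ABS chain inoperative=occurs, Aft proportioning valve stuck=not → not all inputs occur → does not occur.
Service line down [AND]: Parking branch lost=not, #1 pad sensor is inoperative=not, Caliper malfunctions=occurs, ABS modulator 2 is out=occurs → not all inputs occur → does not occur.
Rear circuit 2 down [AND]: Service line down=not, Reservoir 2 malfunctions=occurs → not all inputs occur → does not occur.
Braking system failure [OR]: Booster path inoperative=occurs, Rear circuit 2 down=not → at least one input occurs → occurs.

Yes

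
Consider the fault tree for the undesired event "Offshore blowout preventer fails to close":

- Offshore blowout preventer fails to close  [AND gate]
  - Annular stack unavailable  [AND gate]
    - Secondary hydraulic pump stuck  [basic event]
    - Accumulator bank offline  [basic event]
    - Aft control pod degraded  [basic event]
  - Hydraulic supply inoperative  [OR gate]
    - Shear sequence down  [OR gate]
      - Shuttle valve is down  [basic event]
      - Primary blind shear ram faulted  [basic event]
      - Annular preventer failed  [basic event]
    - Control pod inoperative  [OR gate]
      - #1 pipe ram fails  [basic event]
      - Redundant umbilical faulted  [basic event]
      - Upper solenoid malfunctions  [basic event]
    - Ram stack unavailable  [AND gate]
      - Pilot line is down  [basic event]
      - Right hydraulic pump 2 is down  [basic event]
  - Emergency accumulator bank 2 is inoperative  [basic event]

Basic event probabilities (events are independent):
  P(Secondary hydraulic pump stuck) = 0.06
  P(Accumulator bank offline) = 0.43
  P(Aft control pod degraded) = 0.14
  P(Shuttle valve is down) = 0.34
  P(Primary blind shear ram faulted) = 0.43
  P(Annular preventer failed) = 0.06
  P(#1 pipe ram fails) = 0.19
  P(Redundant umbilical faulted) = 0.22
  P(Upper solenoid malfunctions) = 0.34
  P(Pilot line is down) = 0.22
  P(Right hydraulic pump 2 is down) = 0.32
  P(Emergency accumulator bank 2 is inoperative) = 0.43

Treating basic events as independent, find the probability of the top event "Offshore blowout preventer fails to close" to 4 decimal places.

0.0013

P(Annular stack unavailable) [AND] = 0.06 × 0.43 × 0.14 = 0.003612
P(Shear sequence down) [OR] = 1 − (1−0.34) × (1−0.43) × (1−0.06) = 0.646372
P(Control pod inoperative) [OR] = 1 − (1−0.19) × (1−0.22) × (1−0.34) = 0.583012
P(Ram stack unavailable) [AND] = 0.22 × 0.32 = 0.070400
P(Hydraulic supply inoperative) [OR] = 1 − (1−0.646372) × (1−0.583012) × (1−0.070400) = 0.862922
P(Offshore blowout preventer fails to close) [AND] = 0.003612 × 0.862922 × 0.43 = 0.001340
Rounded to 4 decimal places: P(Offshore blowout preventer fails to close) ≈ 0.0013.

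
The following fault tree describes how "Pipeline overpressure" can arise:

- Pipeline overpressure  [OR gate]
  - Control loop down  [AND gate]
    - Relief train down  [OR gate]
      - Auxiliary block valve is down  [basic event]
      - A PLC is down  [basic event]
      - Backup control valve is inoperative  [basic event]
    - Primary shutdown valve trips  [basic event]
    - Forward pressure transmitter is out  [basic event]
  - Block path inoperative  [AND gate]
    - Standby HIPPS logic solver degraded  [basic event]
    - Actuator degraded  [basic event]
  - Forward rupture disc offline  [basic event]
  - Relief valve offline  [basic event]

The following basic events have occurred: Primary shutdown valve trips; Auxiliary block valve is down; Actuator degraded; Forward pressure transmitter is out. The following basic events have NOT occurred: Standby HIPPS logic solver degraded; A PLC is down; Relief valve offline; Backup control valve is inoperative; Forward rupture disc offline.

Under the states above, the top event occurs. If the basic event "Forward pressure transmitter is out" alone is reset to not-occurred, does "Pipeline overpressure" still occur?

Counterfactual: set "Forward pressure transmitter is out" to not occurred.
Relief train down [OR]: Auxiliary block valve is down=occurs, A PLC is down=not, Backup control valve is inoperative=not → at least one input occurs → occurs.
Control loop down [AND]: Relief train down=occurs, Primary shutdown valve trips=occurs, Forward pressure transmitter is out=not → not all inputs occur → does not occur.
Block path inoperative [AND]: Standby HIPPS logic solver degraded=not, Actuator degraded=occurs → not all inputs occur → does not occur.
Pipeline overpressure [OR]: Control loop down=not, Block path inoperative=not, Forward rupture disc offline=not, Relief valve offline=not → no input occurs → does not occur.

No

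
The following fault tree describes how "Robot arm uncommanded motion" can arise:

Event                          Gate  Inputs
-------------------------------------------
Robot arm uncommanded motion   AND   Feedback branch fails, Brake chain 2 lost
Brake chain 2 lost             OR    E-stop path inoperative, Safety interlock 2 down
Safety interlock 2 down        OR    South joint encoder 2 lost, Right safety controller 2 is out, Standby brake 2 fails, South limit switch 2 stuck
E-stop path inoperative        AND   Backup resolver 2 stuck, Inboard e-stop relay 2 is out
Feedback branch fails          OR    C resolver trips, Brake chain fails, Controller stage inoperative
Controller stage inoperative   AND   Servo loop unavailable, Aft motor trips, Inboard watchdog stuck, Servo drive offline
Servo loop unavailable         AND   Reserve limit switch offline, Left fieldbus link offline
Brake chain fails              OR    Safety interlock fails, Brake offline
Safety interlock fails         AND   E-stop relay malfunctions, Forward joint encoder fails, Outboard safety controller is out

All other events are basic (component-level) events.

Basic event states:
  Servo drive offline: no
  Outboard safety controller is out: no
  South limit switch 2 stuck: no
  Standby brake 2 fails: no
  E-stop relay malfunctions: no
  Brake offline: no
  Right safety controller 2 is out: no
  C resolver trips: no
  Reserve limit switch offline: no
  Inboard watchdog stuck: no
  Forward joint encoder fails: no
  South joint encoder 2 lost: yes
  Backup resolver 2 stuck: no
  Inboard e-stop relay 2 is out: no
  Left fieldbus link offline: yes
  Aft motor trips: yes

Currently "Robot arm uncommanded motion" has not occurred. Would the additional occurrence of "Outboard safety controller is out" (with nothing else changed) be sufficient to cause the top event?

No

Counterfactual: set "Outboard safety controller is out" to occurred.
Safety interlock fails [AND]: E-stop relay malfunctions=not, Forward joint encoder fails=not, Outboard safety controller is out=occurs → not all inputs occur → does not occur.
Brake chain fails [OR]: Safety interlock fails=not, Brake offline=not → no input occurs → does not occur.
Servo loop unavailable [AND]: Reserve limit switch offline=not, Left fieldbus link offline=occurs → not all inputs occur → does not occur.
Controller stage inoperative [AND]: Servo loop unavailable=not, Aft motor trips=occurs, Inboard watchdog stuck=not, Servo drive offline=not → not all inputs occur → does not occur.
Feedback branch fails [OR]: C resolver trips=not, Brake chain fails=not, Controller stage inoperative=not → no input occurs → does not occur.
E-stop path inoperative [AND]: Backup resolver 2 stuck=not, Inboard e-stop relay 2 is out=not → not all inputs occur → does not occur.
Safety interlock 2 down [OR]: South joint encoder 2 lost=occurs, Right safety controller 2 is out=not, Standby brake 2 fails=not, South limit switch 2 stuck=not → at least one input occurs → occurs.
Brake chain 2 lost [OR]: E-stop path inoperative=not, Safety interlock 2 down=occurs → at least one input occurs → occurs.
Robot arm uncommanded motion [AND]: Feedback branch fails=not, Brake chain 2 lost=occurs → not all inputs occur → does not occur.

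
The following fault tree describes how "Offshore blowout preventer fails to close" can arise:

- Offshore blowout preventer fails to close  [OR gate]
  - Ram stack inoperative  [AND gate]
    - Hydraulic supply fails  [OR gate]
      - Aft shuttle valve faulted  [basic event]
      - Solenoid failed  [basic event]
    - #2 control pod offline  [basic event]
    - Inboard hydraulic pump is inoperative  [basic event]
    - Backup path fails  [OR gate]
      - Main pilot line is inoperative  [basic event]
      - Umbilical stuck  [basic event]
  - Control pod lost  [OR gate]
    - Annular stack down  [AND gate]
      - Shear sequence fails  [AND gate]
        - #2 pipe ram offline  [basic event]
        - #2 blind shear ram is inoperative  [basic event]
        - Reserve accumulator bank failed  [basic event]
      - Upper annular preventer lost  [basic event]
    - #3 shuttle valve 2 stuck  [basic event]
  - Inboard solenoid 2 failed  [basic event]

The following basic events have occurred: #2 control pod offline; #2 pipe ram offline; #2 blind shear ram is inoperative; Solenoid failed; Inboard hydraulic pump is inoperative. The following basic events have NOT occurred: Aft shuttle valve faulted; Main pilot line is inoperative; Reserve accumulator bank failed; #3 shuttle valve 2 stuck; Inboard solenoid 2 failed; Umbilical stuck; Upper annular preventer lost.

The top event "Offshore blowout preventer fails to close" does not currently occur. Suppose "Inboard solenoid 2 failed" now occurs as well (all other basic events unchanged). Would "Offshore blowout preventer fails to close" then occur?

Counterfactual: set "Inboard solenoid 2 failed" to occurred.
Hydraulic supply fails [OR]: Aft shuttle valve faulted=not, Solenoid failed=occurs → at least one input occurs → occurs.
Backup path fails [OR]: Main pilot line is inoperative=not, Umbilical stuck=not → no input occurs → does not occur.
Ram stack inoperative [AND]: Hydraulic supply fails=occurs, #2 control pod offline=occurs, Inboard hydraulic pump is inoperative=occurs, Backup path fails=not → not all inputs occur → does not occur.
Shear sequence fails [AND]: #2 pipe ram offline=occurs, #2 blind shear ram is inoperative=occurs, Reserve accumulator bank failed=not → not all inputs occur → does not occur.
Annular stack down [AND]: Shear sequence fails=not, Upper annular preventer lost=not → not all inputs occur → does not occur.
Control pod lost [OR]: Annular stack down=not, #3 shuttle valve 2 stuck=not → no input occurs → does not occur.
Offshore blowout preventer fails to close [OR]: Ram stack inoperative=not, Control pod lost=not, Inboard solenoid 2 failed=occurs → at least one input occurs → occurs.

Yes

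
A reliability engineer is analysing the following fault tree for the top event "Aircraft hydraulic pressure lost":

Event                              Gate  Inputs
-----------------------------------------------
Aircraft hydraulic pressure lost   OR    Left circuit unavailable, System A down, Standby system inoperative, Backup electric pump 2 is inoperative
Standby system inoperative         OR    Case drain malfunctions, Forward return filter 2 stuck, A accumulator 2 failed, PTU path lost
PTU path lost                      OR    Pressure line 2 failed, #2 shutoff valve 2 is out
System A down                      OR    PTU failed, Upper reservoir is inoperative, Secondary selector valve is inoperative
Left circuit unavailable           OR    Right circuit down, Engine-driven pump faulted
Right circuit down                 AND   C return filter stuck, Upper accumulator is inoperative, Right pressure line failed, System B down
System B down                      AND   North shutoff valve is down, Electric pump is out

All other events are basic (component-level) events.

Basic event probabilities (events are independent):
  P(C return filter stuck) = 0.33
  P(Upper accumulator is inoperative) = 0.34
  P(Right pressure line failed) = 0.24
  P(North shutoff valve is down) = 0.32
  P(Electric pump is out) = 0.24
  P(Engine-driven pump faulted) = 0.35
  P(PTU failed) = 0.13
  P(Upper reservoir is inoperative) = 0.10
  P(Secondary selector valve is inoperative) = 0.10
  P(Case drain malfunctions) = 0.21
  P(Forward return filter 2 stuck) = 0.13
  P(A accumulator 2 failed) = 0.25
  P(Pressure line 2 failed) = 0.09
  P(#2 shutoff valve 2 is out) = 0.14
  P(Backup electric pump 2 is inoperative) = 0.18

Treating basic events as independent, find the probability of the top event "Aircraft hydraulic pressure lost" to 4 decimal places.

P(System B down) [AND] = 0.32 × 0.24 = 0.076800
P(Right circuit down) [AND] = 0.33 × 0.34 × 0.24 × 0.076800 = 0.002068
P(Left circuit unavailable) [OR] = 1 − (1−0.002068) × (1−0.35) = 0.351344
P(System A down) [OR] = 1 − (1−0.13) × (1−0.10) × (1−0.10) = 0.295300
P(PTU path lost) [OR] = 1 − (1−0.09) × (1−0.14) = 0.217400
P(Standby system inoperative) [OR] = 1 − (1−0.21) × (1−0.13) × (1−0.25) × (1−0.217400) = 0.596589
P(Aircraft hydraulic pressure lost) [OR] = 1 − (1−0.351344) × (1−0.295300) × (1−0.596589) × (1−0.18) = 0.848790
Rounded to 4 decimal places: P(Aircraft hydraulic pressure lost) ≈ 0.8488.

0.8488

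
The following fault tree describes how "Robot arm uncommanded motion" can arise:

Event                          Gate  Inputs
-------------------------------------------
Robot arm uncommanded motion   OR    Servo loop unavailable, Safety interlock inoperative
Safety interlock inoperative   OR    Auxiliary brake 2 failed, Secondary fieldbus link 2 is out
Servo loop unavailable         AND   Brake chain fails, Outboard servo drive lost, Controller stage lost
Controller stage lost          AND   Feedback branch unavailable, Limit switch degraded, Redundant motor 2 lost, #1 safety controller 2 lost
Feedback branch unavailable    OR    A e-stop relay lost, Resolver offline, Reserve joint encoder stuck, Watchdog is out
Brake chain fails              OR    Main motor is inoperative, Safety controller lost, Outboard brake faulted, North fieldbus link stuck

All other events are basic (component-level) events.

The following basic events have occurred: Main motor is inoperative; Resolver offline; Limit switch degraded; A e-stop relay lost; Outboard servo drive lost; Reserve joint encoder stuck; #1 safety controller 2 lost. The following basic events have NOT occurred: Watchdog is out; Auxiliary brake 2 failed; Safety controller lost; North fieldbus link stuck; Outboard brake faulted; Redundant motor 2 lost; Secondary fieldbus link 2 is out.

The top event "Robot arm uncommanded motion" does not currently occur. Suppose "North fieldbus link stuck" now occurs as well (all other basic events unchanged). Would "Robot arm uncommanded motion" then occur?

Counterfactual: set "North fieldbus link stuck" to occurred.
Brake chain fails [OR]: Main motor is inoperative=occurs, Safety controller lost=not, Outboard brake faulted=not, North fieldbus link stuck=occurs → at least one input occurs → occurs.
Feedback branch unavailable [OR]: A e-stop relay lost=occurs, Resolver offline=occurs, Reserve joint encoder stuck=occurs, Watchdog is out=not → at least one input occurs → occurs.
Controller stage lost [AND]: Feedback branch unavailable=occurs, Limit switch degraded=occurs, Redundant motor 2 lost=not, #1 safety controller 2 lost=occurs → not all inputs occur → does not occur.
Servo loop unavailable [AND]: Brake chain fails=occurs, Outboard servo drive lost=occurs, Controller stage lost=not → not all inputs occur → does not occur.
Safety interlock inoperative [OR]: Auxiliary brake 2 failed=not, Secondary fieldbus link 2 is out=not → no input occurs → does not occur.
Robot arm uncommanded motion [OR]: Servo loop unavailable=not, Safety interlock inoperative=not → no input occurs → does not occur.

No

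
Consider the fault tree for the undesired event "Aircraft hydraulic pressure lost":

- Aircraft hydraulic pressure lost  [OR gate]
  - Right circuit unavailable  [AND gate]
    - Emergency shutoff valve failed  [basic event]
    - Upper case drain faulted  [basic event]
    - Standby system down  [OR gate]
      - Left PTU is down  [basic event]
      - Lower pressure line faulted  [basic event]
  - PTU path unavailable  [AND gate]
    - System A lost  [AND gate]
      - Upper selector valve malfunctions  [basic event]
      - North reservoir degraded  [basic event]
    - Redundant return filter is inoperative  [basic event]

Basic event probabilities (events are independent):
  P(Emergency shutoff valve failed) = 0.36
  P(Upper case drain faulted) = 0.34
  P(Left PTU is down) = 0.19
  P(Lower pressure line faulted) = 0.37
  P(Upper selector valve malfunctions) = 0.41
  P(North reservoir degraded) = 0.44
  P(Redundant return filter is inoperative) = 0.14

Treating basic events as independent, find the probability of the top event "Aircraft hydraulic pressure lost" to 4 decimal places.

0.0837

P(Standby system down) [OR] = 1 − (1−0.19) × (1−0.37) = 0.489700
P(Right circuit unavailable) [AND] = 0.36 × 0.34 × 0.489700 = 0.059939
P(System A lost) [AND] = 0.41 × 0.44 = 0.180400
P(PTU path unavailable) [AND] = 0.180400 × 0.14 = 0.025256
P(Aircraft hydraulic pressure lost) [OR] = 1 − (1−0.059939) × (1−0.025256) = 0.083681
Rounded to 4 decimal places: P(Aircraft hydraulic pressure lost) ≈ 0.0837.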